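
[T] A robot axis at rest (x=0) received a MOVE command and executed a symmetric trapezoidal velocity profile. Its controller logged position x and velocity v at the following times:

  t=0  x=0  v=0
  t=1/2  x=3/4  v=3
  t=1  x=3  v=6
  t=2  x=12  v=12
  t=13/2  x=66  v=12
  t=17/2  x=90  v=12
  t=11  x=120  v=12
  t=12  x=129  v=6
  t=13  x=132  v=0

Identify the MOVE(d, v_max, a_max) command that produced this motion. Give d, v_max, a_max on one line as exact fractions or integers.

d=132 v_max=12 a_max=6

final state: t=13, x=132, v=0 → d = 132
a_max = (3−0)/(1/2−0) = 6
max v = 12 over t∈[2,11] → v_max = 12
check: 12·(2+9) = 132 ✓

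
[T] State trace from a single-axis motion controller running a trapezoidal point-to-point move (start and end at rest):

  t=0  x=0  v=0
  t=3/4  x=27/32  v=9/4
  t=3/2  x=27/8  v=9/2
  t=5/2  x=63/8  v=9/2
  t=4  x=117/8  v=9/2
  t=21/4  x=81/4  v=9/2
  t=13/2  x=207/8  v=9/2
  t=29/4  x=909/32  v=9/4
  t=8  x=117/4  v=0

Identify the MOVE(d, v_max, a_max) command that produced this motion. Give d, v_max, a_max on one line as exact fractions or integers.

final state: t=8, x=117/4, v=0 → d = 117/4
a_max = (9/4−0)/(3/4−0) = 3
max v = 9/2 over t∈[3/2,13/2] → v_max = 9/2
check: 9/2·(3/2+5) = 117/4 ✓

d=117/4 v_max=9/2 a_max=3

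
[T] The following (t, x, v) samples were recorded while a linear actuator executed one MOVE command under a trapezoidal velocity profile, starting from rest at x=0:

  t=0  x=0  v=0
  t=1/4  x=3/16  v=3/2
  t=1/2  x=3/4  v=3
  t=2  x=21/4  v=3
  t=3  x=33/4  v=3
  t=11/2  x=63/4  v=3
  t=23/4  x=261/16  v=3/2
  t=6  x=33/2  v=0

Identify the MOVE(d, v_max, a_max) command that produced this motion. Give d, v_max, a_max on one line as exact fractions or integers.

final state: t=6, x=33/2, v=0 → d = 33/2
a_max = (3/2−0)/(1/4−0) = 6
max v = 3 over t∈[1/2,11/2] → v_max = 3
check: 3·(1/2+5) = 33/2 ✓

d=33/2 v_max=3 a_max=6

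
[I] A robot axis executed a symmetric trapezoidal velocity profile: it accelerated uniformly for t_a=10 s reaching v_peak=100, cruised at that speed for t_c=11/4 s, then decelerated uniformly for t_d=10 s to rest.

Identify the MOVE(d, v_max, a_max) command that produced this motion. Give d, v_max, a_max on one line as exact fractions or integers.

d=1275 v_max=100 a_max=10

a_max = 100/10 = 10
d_a = ½·100·10 = 500; d_c = 100·11/4 = 275
d = 2·500 + 275 = 1275
t_c = 11/4 > 0 ⇒ limit active, v_max = 100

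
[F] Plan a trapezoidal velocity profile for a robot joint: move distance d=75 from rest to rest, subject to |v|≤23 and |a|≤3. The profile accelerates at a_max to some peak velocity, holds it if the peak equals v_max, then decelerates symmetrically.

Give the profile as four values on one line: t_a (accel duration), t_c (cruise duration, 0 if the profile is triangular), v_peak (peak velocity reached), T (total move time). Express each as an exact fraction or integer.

t_a=5 t_c=0 v_peak=15 T=10

v_max²/a_max = 23²/3 = 529/3
75 < 529/3 → triangular
v_peak = √(75·3) = √225 = 15
t_a = 15/3 = 5; t_c = 0
T = 2·5 = 10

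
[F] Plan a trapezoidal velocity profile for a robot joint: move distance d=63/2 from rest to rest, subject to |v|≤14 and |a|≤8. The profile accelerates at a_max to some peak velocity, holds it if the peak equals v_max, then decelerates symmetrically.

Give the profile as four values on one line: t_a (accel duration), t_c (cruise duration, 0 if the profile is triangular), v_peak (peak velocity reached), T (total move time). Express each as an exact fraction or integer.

t_a=7/4 t_c=1/2 v_peak=14 T=4

v_max²/a_max = 14²/8 = 49/2
63/2 ≥ 49/2 ⇒ cruise phase
t_a = 14/8 = 7/4; v_peak = 14
d_cruise = 63/2 − 49/2 = 7; t_c = 7/14 = 1/2
T = 2·7/4 + 1/2 = 4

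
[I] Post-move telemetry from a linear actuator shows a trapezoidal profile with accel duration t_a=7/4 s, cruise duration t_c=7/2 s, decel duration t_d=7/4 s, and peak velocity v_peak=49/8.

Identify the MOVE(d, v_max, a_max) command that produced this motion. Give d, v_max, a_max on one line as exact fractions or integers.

d=1029/32 v_max=49/8 a_max=7/2

a_max = (49/8)/(7/4) = 7/2
d_a = ½·49/8·7/4 = 343/64; d_c = 49/8·7/2 = 343/16
d = 2·343/64 + 343/16 = 1029/32
t_c = 7/2 > 0 so v_max = 49/8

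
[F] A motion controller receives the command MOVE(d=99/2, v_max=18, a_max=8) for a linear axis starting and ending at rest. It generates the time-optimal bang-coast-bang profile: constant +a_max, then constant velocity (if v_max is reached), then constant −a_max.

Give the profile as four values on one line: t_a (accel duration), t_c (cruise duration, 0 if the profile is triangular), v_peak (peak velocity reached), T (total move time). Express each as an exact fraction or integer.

t_a=9/4 t_c=1/2 v_peak=18 T=5

(v_max)²/a_max = 18²/8 = 81/2
99/2 ≥ 81/2 so v_max reached
t_a = 18/8 = 9/4; v_peak = 18
d_cruise = 99/2 − 81/2 = 9; t_c = 9/18 = 1/2
T = 2·9/4 + 1/2 = 5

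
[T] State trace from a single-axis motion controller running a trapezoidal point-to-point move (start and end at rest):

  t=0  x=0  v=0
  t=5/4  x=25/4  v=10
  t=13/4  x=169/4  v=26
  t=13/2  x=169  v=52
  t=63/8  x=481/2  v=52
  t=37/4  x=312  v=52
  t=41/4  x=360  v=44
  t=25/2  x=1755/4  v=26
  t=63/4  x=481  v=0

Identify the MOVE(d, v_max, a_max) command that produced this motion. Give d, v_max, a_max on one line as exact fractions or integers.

d=481 v_max=52 a_max=8

final state: t=63/4, x=481, v=0 → d = 481
a_max = (10−0)/(5/4−0) = 8
max v = 52 over t∈[13/2,37/4] → v_max = 52
check: 52·(13/2+11/4) = 481 ✓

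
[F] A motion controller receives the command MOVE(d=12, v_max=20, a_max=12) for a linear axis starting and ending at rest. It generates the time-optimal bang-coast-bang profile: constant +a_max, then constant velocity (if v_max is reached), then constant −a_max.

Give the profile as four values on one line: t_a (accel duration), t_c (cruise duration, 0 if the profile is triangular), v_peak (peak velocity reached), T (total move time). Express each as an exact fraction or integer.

(v_max)²/a_max = 20²/12 = 100/3
12 < 100/3 → triangular
v_peak = √(12·12) = √144 = 12
t_a = 12/12 = 1; t_c = 0
T = 2·1 = 2

t_a=1 t_c=0 v_peak=12 T=2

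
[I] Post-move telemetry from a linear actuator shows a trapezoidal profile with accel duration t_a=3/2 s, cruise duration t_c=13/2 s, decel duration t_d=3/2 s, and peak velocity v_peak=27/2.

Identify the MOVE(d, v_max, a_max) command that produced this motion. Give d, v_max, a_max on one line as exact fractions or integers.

a_max = (27/2)/(3/2) = 9
d_a = ½·27/2·3/2 = 81/8; d_c = 27/2·13/2 = 351/4
d = 2·81/8 + 351/4 = 108
t_c = 13/2 > 0 ⇒ limit active, v_max = 27/2

d=108 v_max=27/2 a_max=9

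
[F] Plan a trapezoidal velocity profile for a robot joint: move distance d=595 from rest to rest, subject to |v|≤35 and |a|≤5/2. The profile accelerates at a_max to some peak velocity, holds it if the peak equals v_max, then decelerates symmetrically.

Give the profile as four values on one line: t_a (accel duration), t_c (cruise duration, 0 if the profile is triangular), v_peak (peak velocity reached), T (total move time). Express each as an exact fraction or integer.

v_max²/a_max = 35²/(5/2) = 490
595 ≥ 490 so v_max reached
t_a = 35/(5/2) = 14; v_peak = 35
d_cruise = 595 − 490 = 105; t_c = 105/35 = 3
T = 2·14 + 3 = 31

t_a=14 t_c=3 v_peak=35 T=31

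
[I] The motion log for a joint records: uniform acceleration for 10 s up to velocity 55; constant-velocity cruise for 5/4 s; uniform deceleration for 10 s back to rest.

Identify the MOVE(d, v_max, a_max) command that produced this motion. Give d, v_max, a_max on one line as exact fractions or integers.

d=2475/4 v_max=55 a_max=11/2

a_max = 55/10 = 11/2
d_a = ½·55·10 = 275; d_c = 55·5/4 = 275/4
d = 2·275 + 275/4 = 2475/4
t_c = 5/4 > 0 ⇒ limit active, v_max = 55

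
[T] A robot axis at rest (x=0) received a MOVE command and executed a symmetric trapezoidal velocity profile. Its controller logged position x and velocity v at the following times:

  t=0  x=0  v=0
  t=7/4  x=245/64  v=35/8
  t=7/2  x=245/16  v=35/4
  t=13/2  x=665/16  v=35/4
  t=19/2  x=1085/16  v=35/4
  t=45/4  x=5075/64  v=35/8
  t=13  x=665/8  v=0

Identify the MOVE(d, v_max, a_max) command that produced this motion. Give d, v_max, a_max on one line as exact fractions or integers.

final state: t=13, x=665/8, v=0 → d = 665/8
a_max = (35/8−0)/(7/4−0) = 5/2
max v = 35/4 over t∈[7/2,19/2] → v_max = 35/4
check: 35/4·(7/2+6) = 665/8 ✓

d=665/8 v_max=35/4 a_max=5/2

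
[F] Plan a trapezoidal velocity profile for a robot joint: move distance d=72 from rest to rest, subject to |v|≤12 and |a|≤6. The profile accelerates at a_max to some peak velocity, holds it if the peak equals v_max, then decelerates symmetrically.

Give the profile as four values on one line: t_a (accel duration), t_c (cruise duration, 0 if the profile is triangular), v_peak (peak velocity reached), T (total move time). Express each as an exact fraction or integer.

vₘ²/aₘ = 12²/6 = 24
72 ≥ 24 ⇒ cruise phase
t_a = 12/6 = 2; v_peak = 12
d_cruise = 72 − 24 = 48; t_c = 48/12 = 4
T = 2·2 + 4 = 8

t_a=2 t_c=4 v_peak=12 T=8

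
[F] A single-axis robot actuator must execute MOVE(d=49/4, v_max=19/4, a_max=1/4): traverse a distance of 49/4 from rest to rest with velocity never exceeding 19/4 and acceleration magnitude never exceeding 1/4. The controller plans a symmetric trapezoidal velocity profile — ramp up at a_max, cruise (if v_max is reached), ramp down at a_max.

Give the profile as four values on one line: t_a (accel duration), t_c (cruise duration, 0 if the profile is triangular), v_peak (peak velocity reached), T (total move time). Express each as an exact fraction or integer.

vₘ²/aₘ = (19/4)²/(1/4) = 361/4
49/4 < 361/4 ⇒ no cruise
v_peak = √(49/4·1/4) = √(49/16) = 7/4
t_a = (7/4)/(1/4) = 7; t_c = 0
T = 2·7 = 14

t_a=7 t_c=0 v_peak=7/4 T=14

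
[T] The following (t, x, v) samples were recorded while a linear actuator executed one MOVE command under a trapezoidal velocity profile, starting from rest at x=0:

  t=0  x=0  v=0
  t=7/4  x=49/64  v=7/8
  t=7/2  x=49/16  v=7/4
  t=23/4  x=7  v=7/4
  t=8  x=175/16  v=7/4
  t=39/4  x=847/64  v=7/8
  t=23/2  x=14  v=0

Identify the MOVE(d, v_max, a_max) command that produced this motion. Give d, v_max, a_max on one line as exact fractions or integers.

final state: t=23/2, x=14, v=0 → d = 14
a_max = (7/8−0)/(7/4−0) = 1/2
max v = 7/4 over t∈[7/2,8] → v_max = 7/4
check: 7/4·(7/2+9/2) = 14 ✓

d=14 v_max=7/4 a_max=1/2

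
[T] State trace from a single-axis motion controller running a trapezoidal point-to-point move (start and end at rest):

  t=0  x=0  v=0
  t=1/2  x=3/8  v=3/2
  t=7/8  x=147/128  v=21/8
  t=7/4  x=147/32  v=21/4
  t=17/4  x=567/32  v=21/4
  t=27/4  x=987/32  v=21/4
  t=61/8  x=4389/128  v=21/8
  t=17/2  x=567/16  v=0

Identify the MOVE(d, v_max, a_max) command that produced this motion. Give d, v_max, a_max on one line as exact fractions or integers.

d=567/16 v_max=21/4 a_max=3

final state: t=17/2, x=567/16, v=0 → d = 567/16
a_max = (3/2−0)/(1/2−0) = 3
max v = 21/4 over t∈[7/4,27/4] → v_max = 21/4
check: 21/4·(7/4+5) = 567/16 ✓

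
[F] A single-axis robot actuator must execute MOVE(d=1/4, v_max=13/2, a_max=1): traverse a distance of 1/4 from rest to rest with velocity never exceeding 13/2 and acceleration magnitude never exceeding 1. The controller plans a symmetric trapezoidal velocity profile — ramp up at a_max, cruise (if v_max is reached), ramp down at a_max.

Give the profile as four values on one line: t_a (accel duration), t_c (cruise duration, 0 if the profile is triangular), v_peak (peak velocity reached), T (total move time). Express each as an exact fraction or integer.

t_a=1/2 t_c=0 v_peak=1/2 T=1

v_max²/a_max = (13/2)²/1 = 169/4
1/4 < 169/4 ⇒ no cruise
v_peak = √(1/4·1) = √(1/4) = 1/2
t_a = (1/2)/1 = 1/2; t_c = 0
T = 2·1/2 = 1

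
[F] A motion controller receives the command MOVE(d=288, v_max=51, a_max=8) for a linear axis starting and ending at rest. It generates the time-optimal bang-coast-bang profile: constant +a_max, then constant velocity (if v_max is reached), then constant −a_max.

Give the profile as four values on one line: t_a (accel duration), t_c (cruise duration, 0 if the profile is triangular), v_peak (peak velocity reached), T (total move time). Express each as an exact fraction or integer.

t_a=6 t_c=0 v_peak=48 T=12

(v_max)²/a_max = 51²/8 = 2601/8
288 < 2601/8 → triangular
v_peak = √(288·8) = √2304 = 48
t_a = 48/8 = 6; t_c = 0
T = 2·6 = 12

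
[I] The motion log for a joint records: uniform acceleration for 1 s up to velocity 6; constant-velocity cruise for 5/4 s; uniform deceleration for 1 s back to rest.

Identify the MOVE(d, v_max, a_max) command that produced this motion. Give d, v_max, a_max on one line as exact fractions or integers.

d=27/2 v_max=6 a_max=6

a_max = 6/1 = 6
d_a = ½·6·1 = 3; d_c = 6·5/4 = 15/2
d = 2·3 + 15/2 = 27/2
t_c = 5/4 > 0 so v_max = 6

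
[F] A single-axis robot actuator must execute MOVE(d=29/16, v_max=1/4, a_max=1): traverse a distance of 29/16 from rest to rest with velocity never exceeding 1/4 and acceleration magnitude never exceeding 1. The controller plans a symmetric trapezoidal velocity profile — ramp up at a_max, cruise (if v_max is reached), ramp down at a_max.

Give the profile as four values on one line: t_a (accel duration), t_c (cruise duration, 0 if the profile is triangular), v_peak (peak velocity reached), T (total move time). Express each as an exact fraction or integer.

(v_max)²/a_max = (1/4)²/1 = 1/16
29/16 ≥ 1/16 ⇒ cruise phase
t_a = (1/4)/1 = 1/4; v_peak = 1/4
d_cruise = 29/16 − 1/16 = 7/4; t_c = (7/4)/(1/4) = 7
T = 2·1/4 + 7 = 15/2

t_a=1/4 t_c=7 v_peak=1/4 T=15/2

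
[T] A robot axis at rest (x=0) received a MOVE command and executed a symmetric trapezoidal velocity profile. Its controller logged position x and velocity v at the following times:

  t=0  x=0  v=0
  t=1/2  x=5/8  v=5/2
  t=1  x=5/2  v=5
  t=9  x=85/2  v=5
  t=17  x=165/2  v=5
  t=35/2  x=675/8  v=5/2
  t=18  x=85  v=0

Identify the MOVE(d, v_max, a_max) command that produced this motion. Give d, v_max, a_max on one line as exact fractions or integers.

d=85 v_max=5 a_max=5

final state: t=18, x=85, v=0 → d = 85
a_max = (5/2−0)/(1/2−0) = 5
max v = 5 over t∈[1,17] → v_max = 5
check: 5·(1+16) = 85 ✓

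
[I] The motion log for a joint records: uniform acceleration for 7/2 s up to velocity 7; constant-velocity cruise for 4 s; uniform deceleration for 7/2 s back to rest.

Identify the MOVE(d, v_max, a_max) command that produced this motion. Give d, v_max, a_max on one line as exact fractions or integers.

d=105/2 v_max=7 a_max=2

a_max = 7/(7/2) = 2
d_a = ½·7·7/2 = 49/4; d_c = 7·4 = 28
d = 2·49/4 + 28 = 105/2
t_c = 4 > 0 ⇒ limit active, v_max = 7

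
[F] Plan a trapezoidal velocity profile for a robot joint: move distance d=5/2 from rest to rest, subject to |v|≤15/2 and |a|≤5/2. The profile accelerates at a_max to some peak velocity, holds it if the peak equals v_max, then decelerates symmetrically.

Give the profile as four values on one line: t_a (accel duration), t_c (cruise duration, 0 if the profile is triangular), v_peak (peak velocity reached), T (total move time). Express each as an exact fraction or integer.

t_a=1 t_c=0 v_peak=5/2 T=2

(v_max)²/a_max = (15/2)²/(5/2) = 45/2
5/2 < 45/2 ⇒ no cruise
v_peak = √(5/2·5/2) = √(25/4) = 5/2
t_a = (5/2)/(5/2) = 1; t_c = 0
T = 2·1 = 2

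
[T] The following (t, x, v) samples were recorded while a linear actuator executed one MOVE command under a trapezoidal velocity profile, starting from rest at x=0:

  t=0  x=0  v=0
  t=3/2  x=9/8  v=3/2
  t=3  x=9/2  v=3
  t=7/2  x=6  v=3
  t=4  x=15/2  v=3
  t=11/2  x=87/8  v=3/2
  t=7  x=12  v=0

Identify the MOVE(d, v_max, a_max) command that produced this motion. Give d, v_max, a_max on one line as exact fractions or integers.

final state: t=7, x=12, v=0 → d = 12
a_max = (3/2−0)/(3/2−0) = 1
max v = 3 over t∈[3,4] → v_max = 3
check: 3·(3+1) = 12 ✓

d=12 v_max=3 a_max=1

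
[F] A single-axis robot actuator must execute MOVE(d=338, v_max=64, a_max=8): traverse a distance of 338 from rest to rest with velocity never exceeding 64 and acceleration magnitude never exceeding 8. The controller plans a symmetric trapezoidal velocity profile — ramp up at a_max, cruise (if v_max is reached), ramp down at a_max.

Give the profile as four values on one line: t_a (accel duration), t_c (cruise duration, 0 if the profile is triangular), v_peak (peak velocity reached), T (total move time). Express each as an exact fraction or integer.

t_a=13/2 t_c=0 v_peak=52 T=13

(v_max)²/a_max = 64²/8 = 512
338 < 512 so t_c = 0
v_peak = √(338·8) = √2704 = 52
t_a = 52/8 = 13/2; t_c = 0
T = 2·13/2 = 13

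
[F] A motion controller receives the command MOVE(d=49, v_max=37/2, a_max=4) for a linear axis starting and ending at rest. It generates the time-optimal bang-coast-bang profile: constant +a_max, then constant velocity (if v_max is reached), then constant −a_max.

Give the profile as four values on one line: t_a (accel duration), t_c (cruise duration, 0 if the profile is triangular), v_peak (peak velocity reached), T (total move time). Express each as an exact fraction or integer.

t_a=7/2 t_c=0 v_peak=14 T=7

v_max²/a_max = (37/2)²/4 = 1369/16
49 < 1369/16 ⇒ no cruise
v_peak = √(49·4) = √196 = 14
t_a = 14/4 = 7/2; t_c = 0
T = 2·7/2 = 7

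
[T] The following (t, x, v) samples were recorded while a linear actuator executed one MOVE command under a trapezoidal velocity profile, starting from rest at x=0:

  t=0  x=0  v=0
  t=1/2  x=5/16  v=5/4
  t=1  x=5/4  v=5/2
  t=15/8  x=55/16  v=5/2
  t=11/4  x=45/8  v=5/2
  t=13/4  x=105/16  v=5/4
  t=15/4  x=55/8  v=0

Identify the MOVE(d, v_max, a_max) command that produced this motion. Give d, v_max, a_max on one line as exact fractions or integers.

final state: t=15/4, x=55/8, v=0 → d = 55/8
a_max = (5/4−0)/(1/2−0) = 5/2
max v = 5/2 over t∈[1,11/4] → v_max = 5/2
check: 5/2·(1+7/4) = 55/8 ✓

d=55/8 v_max=5/2 a_max=5/2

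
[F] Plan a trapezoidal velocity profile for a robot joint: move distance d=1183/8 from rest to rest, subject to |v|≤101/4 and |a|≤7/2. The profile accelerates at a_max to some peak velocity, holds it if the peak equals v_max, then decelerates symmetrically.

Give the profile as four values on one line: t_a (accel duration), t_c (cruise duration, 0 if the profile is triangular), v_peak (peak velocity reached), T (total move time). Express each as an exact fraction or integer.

t_a=13/2 t_c=0 v_peak=91/4 T=13

vₘ²/aₘ = (101/4)²/(7/2) = 10201/56
1183/8 < 10201/56 so t_c = 0
v_peak = √(1183/8·7/2) = √(8281/16) = 91/4
t_a = (91/4)/(7/2) = 13/2; t_c = 0
T = 2·13/2 = 13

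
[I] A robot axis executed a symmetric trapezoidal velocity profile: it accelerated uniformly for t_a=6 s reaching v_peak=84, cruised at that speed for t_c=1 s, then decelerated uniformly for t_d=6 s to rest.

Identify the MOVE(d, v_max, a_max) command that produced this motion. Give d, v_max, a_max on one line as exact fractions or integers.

d=588 v_max=84 a_max=14

a_max = 84/6 = 14
d_a = ½·84·6 = 252; d_c = 84·1 = 84
d = 2·252 + 84 = 588
t_c = 1 > 0 so v_max = 84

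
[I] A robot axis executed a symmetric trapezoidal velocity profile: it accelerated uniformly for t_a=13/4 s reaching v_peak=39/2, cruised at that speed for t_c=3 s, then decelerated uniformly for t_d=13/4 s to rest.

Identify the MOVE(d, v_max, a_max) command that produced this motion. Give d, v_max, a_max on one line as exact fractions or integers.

d=975/8 v_max=39/2 a_max=6

a_max = (39/2)/(13/4) = 6
d_a = ½·39/2·13/4 = 507/16; d_c = 39/2·3 = 117/2
d = 2·507/16 + 117/2 = 975/8
t_c = 3 > 0 ⇒ limit active, v_max = 39/2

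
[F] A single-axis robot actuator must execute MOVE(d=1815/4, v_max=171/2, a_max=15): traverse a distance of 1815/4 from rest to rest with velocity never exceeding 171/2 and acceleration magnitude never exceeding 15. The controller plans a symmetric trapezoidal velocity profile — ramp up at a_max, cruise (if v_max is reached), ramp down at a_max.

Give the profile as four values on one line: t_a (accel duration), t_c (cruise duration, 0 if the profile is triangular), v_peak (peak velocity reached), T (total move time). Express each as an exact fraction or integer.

t_a=11/2 t_c=0 v_peak=165/2 T=11

(v_max)²/a_max = (171/2)²/15 = 9747/20
1815/4 < 9747/20 so t_c = 0
v_peak = √(1815/4·15) = √(27225/4) = 165/2
t_a = (165/2)/15 = 11/2; t_c = 0
T = 2·11/2 = 11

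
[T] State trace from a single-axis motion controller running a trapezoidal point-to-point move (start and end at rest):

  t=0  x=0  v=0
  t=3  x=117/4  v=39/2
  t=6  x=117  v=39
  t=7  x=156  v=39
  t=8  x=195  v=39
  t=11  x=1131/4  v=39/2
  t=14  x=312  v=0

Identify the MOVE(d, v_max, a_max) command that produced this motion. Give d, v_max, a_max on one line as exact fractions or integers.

d=312 v_max=39 a_max=13/2

final state: t=14, x=312, v=0 → d = 312
a_max = (39/2−0)/(3−0) = 13/2
max v = 39 over t∈[6,8] → v_max = 39
check: 39·(6+2) = 312 ✓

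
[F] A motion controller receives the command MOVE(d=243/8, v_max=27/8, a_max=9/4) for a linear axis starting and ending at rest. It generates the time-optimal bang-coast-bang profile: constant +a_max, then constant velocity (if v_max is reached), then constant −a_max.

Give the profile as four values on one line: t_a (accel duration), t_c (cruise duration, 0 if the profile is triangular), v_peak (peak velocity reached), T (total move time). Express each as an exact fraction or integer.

t_a=3/2 t_c=15/2 v_peak=27/8 T=21/2

v_max²/a_max = (27/8)²/(9/4) = 81/16
243/8 ≥ 81/16 so v_max reached
t_a = (27/8)/(9/4) = 3/2; v_peak = 27/8
d_cruise = 243/8 − 81/16 = 405/16; t_c = (405/16)/(27/8) = 15/2
T = 2·3/2 + 15/2 = 21/2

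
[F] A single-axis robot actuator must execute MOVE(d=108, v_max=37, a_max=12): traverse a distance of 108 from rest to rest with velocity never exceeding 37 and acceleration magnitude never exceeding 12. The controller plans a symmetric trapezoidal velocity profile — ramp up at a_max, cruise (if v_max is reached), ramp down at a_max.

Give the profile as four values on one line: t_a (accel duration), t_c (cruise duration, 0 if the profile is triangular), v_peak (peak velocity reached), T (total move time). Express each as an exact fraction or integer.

vₘ²/aₘ = 37²/12 = 1369/12
108 < 1369/12 ⇒ no cruise
v_peak = √(108·12) = √1296 = 36
t_a = 36/12 = 3; t_c = 0
T = 2·3 = 6

t_a=3 t_c=0 v_peak=36 T=6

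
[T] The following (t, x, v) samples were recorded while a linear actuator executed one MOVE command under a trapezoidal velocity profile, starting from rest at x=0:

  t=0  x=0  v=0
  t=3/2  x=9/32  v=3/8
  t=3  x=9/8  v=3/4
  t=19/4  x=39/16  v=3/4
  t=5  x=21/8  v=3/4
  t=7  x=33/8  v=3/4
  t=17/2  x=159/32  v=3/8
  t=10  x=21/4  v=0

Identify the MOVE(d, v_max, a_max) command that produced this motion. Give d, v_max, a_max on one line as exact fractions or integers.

d=21/4 v_max=3/4 a_max=1/4

final state: t=10, x=21/4, v=0 → d = 21/4
a_max = (3/8−0)/(3/2−0) = 1/4
max v = 3/4 over t∈[3,7] → v_max = 3/4
check: 3/4·(3+4) = 21/4 ✓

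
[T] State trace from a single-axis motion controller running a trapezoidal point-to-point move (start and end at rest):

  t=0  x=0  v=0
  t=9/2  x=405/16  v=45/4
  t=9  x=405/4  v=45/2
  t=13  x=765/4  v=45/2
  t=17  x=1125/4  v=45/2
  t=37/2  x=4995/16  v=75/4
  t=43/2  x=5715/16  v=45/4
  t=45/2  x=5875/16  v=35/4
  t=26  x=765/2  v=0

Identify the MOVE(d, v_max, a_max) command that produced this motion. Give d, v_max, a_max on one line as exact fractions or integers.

final state: t=26, x=765/2, v=0 → d = 765/2
a_max = (45/4−0)/(9/2−0) = 5/2
max v = 45/2 over t∈[9,17] → v_max = 45/2
check: 45/2·(9+8) = 765/2 ✓

d=765/2 v_max=45/2 a_max=5/2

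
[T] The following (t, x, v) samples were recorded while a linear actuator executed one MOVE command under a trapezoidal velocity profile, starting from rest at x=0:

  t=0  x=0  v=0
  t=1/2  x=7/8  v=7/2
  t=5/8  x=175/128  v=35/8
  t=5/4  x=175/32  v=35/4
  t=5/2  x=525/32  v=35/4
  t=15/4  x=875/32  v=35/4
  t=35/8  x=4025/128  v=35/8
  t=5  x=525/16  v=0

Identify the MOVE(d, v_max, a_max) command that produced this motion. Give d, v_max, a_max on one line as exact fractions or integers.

final state: t=5, x=525/16, v=0 → d = 525/16
a_max = (7/2−0)/(1/2−0) = 7
max v = 35/4 over t∈[5/4,15/4] → v_max = 35/4
check: 35/4·(5/4+5/2) = 525/16 ✓

d=525/16 v_max=35/4 a_max=7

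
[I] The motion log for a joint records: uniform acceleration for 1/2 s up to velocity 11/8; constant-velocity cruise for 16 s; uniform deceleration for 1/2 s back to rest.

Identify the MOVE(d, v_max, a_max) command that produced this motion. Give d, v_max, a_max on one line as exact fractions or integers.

a_max = (11/8)/(1/2) = 11/4
d_a = ½·11/8·1/2 = 11/32; d_c = 11/8·16 = 22
d = 2·11/32 + 22 = 363/16
t_c = 16 > 0 so v_max = 11/8

d=363/16 v_max=11/8 a_max=11/4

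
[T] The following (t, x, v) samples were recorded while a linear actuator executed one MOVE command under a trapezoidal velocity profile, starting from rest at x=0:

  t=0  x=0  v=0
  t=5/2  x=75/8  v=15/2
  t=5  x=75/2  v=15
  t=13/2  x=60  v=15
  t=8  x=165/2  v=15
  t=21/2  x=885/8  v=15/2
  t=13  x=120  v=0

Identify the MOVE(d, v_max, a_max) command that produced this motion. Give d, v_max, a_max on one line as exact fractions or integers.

final state: t=13, x=120, v=0 → d = 120
a_max = (15/2−0)/(5/2−0) = 3
max v = 15 over t∈[5,8] → v_max = 15
check: 15·(5+3) = 120 ✓

d=120 v_max=15 a_max=3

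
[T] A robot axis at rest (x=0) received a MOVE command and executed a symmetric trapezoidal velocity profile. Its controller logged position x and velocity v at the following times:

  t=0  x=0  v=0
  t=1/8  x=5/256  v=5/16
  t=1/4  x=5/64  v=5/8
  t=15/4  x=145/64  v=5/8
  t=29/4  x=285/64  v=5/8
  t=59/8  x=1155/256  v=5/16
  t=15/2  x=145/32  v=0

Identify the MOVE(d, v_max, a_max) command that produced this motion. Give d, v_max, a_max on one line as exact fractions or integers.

final state: t=15/2, x=145/32, v=0 → d = 145/32
a_max = (5/16−0)/(1/8−0) = 5/2
max v = 5/8 over t∈[1/4,29/4] → v_max = 5/8
check: 5/8·(1/4+7) = 145/32 ✓

d=145/32 v_max=5/8 a_max=5/2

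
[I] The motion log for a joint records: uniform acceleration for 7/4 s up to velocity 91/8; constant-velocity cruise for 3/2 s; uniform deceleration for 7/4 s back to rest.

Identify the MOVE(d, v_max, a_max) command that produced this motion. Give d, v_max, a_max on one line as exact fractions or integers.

a_max = (91/8)/(7/4) = 13/2
d_a = ½·91/8·7/4 = 637/64; d_c = 91/8·3/2 = 273/16
d = 2·637/64 + 273/16 = 1183/32
t_c = 3/2 > 0 ⇒ limit active, v_max = 91/8

d=1183/32 v_max=91/8 a_max=13/2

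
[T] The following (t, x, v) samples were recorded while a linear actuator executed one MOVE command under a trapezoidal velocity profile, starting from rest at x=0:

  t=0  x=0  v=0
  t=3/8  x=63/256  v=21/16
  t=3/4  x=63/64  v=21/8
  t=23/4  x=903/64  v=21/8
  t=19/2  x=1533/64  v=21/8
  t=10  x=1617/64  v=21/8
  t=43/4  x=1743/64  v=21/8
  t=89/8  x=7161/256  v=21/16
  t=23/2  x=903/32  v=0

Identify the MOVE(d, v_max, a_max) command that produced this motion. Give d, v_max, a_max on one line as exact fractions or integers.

final state: t=23/2, x=903/32, v=0 → d = 903/32
a_max = (21/16−0)/(3/8−0) = 7/2
max v = 21/8 over t∈[3/4,43/4] → v_max = 21/8
check: 21/8·(3/4+10) = 903/32 ✓

d=903/32 v_max=21/8 a_max=7/2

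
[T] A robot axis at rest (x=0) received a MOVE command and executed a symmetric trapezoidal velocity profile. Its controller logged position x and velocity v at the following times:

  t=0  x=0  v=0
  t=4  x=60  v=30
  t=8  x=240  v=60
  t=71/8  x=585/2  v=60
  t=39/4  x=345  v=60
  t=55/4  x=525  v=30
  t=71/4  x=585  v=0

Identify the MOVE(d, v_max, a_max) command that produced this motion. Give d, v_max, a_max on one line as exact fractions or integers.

d=585 v_max=60 a_max=15/2

final state: t=71/4, x=585, v=0 → d = 585
a_max = (30−0)/(4−0) = 15/2
max v = 60 over t∈[8,39/4] → v_max = 60
check: 60·(8+7/4) = 585 ✓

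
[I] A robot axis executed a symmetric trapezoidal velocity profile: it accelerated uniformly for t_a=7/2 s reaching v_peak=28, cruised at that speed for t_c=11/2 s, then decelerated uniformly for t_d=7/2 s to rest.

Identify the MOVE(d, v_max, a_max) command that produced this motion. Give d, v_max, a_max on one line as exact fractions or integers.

d=252 v_max=28 a_max=8

a_max = 28/(7/2) = 8
d_a = ½·28·7/2 = 49; d_c = 28·11/2 = 154
d = 2·49 + 154 = 252
t_c = 11/2 > 0 so v_max = 28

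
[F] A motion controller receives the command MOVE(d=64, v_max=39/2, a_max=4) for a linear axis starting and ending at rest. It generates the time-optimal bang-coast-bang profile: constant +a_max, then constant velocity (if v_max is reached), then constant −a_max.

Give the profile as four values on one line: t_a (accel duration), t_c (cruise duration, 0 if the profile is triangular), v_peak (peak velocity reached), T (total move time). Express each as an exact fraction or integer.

vₘ²/aₘ = (39/2)²/4 = 1521/16
64 < 1521/16 so t_c = 0
v_peak = √(64·4) = √256 = 16
t_a = 16/4 = 4; t_c = 0
T = 2·4 = 8

t_a=4 t_c=0 v_peak=16 T=8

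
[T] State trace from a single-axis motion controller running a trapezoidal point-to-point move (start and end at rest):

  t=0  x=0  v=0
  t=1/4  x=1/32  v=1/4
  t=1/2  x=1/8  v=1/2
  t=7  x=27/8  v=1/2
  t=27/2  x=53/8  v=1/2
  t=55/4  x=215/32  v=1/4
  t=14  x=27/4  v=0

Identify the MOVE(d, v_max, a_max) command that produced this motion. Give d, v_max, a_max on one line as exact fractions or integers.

final state: t=14, x=27/4, v=0 → d = 27/4
a_max = (1/4−0)/(1/4−0) = 1
max v = 1/2 over t∈[1/2,27/2] → v_max = 1/2
check: 1/2·(1/2+13) = 27/4 ✓

d=27/4 v_max=1/2 a_max=1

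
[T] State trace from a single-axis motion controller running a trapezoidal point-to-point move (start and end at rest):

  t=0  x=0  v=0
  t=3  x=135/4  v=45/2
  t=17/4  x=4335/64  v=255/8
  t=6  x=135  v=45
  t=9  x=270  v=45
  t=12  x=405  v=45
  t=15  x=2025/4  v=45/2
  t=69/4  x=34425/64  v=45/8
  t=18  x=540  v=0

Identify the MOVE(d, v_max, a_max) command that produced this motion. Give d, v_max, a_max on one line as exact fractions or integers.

d=540 v_max=45 a_max=15/2

final state: t=18, x=540, v=0 → d = 540
a_max = (45/2−0)/(3−0) = 15/2
max v = 45 over t∈[6,12] → v_max = 45
check: 45·(6+6) = 540 ✓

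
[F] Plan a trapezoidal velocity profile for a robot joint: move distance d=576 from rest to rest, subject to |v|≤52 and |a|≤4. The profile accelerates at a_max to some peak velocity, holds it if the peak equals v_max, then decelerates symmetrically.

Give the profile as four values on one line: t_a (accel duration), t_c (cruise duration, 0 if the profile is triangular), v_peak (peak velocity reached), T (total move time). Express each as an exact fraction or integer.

(v_max)²/a_max = 52²/4 = 676
576 < 676 ⇒ no cruise
v_peak = √(576·4) = √2304 = 48
t_a = 48/4 = 12; t_c = 0
T = 2·12 = 24

t_a=12 t_c=0 v_peak=48 T=24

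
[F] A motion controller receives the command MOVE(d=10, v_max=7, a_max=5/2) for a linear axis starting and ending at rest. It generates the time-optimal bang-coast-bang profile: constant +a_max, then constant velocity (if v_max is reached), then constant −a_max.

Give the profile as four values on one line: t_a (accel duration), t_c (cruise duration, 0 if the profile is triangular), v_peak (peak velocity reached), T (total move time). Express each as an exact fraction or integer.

t_a=2 t_c=0 v_peak=5 T=4

(v_max)²/a_max = 7²/(5/2) = 98/5
10 < 98/5 → triangular
v_peak = √(10·5/2) = √25 = 5
t_a = 5/(5/2) = 2; t_c = 0
T = 2·2 = 4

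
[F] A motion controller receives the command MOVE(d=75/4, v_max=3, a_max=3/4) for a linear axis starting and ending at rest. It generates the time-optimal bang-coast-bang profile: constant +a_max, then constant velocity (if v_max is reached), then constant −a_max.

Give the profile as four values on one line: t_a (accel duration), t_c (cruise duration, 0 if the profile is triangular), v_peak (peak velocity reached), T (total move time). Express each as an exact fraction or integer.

t_a=4 t_c=9/4 v_peak=3 T=41/4

vₘ²/aₘ = 3²/(3/4) = 12
75/4 ≥ 12 so v_max reached
t_a = 3/(3/4) = 4; v_peak = 3
d_cruise = 75/4 − 12 = 27/4; t_c = (27/4)/3 = 9/4
T = 2·4 + 9/4 = 41/4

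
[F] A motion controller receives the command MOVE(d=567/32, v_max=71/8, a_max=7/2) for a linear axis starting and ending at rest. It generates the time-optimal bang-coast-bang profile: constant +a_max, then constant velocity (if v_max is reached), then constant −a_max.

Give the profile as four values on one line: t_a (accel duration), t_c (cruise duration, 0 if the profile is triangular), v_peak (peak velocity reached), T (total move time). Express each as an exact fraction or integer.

v_max²/a_max = (71/8)²/(7/2) = 5041/224
567/32 < 5041/224 ⇒ no cruise
v_peak = √(567/32·7/2) = √(3969/64) = 63/8
t_a = (63/8)/(7/2) = 9/4; t_c = 0
T = 2·9/4 = 9/2

t_a=9/4 t_c=0 v_peak=63/8 T=9/2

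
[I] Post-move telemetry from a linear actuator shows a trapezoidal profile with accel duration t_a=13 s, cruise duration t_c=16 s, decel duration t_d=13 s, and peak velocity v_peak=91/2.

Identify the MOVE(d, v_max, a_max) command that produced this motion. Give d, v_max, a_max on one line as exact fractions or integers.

a_max = (91/2)/13 = 7/2
d_a = ½·91/2·13 = 1183/4; d_c = 91/2·16 = 728
d = 2·1183/4 + 728 = 2639/2
t_c = 16 > 0 so v_max = 91/2

d=2639/2 v_max=91/2 a_max=7/2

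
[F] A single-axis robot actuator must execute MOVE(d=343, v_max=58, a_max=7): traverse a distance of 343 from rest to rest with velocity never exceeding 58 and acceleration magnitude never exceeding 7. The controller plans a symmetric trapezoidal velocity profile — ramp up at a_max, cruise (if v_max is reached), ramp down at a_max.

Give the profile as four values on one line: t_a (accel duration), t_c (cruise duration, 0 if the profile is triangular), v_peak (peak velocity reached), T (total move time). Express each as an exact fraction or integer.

(v_max)²/a_max = 58²/7 = 3364/7
343 < 3364/7 so t_c = 0
v_peak = √(343·7) = √2401 = 49
t_a = 49/7 = 7; t_c = 0
T = 2·7 = 14

t_a=7 t_c=0 v_peak=49 T=14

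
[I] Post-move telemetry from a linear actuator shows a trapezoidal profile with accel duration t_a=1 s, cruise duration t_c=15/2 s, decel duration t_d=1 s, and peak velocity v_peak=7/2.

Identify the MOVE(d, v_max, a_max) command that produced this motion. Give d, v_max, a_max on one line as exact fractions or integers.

a_max = (7/2)/1 = 7/2
d_a = ½·7/2·1 = 7/4; d_c = 7/2·15/2 = 105/4
d = 2·7/4 + 105/4 = 119/4
t_c = 15/2 > 0 ⇒ limit active, v_max = 7/2

d=119/4 v_max=7/2 a_max=7/2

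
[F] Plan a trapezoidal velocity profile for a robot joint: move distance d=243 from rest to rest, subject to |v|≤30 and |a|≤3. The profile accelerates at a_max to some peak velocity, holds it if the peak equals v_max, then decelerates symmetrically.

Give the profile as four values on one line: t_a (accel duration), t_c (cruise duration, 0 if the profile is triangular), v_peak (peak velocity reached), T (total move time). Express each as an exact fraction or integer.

vₘ²/aₘ = 30²/3 = 300
243 < 300 so t_c = 0
v_peak = √(243·3) = √729 = 27
t_a = 27/3 = 9; t_c = 0
T = 2·9 = 18

t_a=9 t_c=0 v_peak=27 T=18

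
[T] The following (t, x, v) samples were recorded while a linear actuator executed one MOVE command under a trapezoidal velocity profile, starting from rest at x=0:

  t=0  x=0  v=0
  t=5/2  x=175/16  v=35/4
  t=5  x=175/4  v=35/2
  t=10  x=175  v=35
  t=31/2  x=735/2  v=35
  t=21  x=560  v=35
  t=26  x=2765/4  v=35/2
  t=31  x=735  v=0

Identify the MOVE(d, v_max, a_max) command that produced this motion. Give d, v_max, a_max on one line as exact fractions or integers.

final state: t=31, x=735, v=0 → d = 735
a_max = (35/4−0)/(5/2−0) = 7/2
max v = 35 over t∈[10,21] → v_max = 35
check: 35·(10+11) = 735 ✓

d=735 v_max=35 a_max=7/2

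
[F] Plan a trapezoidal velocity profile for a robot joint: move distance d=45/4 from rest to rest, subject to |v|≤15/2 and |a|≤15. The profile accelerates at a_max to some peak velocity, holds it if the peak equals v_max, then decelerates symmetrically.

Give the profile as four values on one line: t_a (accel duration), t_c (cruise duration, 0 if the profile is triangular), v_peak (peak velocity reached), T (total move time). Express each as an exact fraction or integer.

v_max²/a_max = (15/2)²/15 = 15/4
45/4 ≥ 15/4 ⇒ cruise phase
t_a = (15/2)/15 = 1/2; v_peak = 15/2
d_cruise = 45/4 − 15/4 = 15/2; t_c = (15/2)/(15/2) = 1
T = 2·1/2 + 1 = 2

t_a=1/2 t_c=1 v_peak=15/2 T=2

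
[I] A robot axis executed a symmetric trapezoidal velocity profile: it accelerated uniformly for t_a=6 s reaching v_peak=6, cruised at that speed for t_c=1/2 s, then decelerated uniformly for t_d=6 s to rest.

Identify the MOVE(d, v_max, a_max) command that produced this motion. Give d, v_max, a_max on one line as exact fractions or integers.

d=39 v_max=6 a_max=1

a_max = 6/6 = 1
d_a = ½·6·6 = 18; d_c = 6·1/2 = 3
d = 2·18 + 3 = 39
t_c = 1/2 > 0 → v_max = v_peak = 6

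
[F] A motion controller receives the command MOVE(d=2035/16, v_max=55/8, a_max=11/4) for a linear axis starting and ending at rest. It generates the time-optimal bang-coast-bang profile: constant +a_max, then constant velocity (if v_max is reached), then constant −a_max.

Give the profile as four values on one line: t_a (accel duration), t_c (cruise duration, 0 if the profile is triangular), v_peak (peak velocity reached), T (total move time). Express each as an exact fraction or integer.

vₘ²/aₘ = (55/8)²/(11/4) = 275/16
2035/16 ≥ 275/16 so v_max reached
t_a = (55/8)/(11/4) = 5/2; v_peak = 55/8
d_cruise = 2035/16 − 275/16 = 110; t_c = 110/(55/8) = 16
T = 2·5/2 + 16 = 21

t_a=5/2 t_c=16 v_peak=55/8 T=21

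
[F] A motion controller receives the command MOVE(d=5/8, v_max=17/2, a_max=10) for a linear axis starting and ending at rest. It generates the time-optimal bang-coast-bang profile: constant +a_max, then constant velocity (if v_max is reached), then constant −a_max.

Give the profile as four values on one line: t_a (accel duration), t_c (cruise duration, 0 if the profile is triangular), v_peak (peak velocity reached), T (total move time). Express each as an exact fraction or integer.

(v_max)²/a_max = (17/2)²/10 = 289/40
5/8 < 289/40 ⇒ no cruise
v_peak = √(5/8·10) = √(25/4) = 5/2
t_a = (5/2)/10 = 1/4; t_c = 0
T = 2·1/4 = 1/2

t_a=1/4 t_c=0 v_peak=5/2 T=1/2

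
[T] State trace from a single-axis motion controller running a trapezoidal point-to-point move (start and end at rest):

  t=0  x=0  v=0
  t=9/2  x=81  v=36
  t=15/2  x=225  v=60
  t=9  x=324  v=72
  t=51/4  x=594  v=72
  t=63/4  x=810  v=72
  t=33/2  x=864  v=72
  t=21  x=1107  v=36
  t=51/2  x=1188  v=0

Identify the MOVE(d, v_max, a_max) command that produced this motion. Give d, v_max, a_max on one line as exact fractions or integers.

final state: t=51/2, x=1188, v=0 → d = 1188
a_max = (36−0)/(9/2−0) = 8
max v = 72 over t∈[9,33/2] → v_max = 72
check: 72·(9+15/2) = 1188 ✓

d=1188 v_max=72 a_max=8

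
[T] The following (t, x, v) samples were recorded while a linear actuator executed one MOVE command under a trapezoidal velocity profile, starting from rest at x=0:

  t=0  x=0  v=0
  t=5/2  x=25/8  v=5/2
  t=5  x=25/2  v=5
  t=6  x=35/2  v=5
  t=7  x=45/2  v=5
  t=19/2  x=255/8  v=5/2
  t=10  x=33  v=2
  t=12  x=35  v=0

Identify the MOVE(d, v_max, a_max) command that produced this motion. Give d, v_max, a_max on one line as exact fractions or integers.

d=35 v_max=5 a_max=1

final state: t=12, x=35, v=0 → d = 35
a_max = (5/2−0)/(5/2−0) = 1
max v = 5 over t∈[5,7] → v_max = 5
check: 5·(5+2) = 35 ✓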